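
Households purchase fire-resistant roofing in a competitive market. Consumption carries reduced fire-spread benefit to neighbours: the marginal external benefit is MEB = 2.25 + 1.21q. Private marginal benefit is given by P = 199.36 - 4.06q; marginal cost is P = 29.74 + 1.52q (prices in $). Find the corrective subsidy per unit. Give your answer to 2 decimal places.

subsidy = $49.84 per unit

Social marginal benefit = demand + MEB = 201.61 - 2.85q.
Set SMB = MC: 201.61 - 2.85q = 29.74 + 1.52q → q* = 39.3295.
The Pigouvian subsidy equals MEB at q*: 2.25 + 1.21×39.3295 = 49.8387.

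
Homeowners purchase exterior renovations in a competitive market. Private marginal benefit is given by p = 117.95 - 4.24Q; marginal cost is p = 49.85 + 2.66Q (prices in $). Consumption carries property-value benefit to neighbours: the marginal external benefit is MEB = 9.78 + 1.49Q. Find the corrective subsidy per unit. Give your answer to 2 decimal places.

subsidy = $31.23 per unit

Social marginal benefit = demand + MEB = 127.73 - 2.75Q.
Set SMB = MC: 127.73 - 2.75Q = 49.85 + 2.66Q → Q* = 14.3956.
The Pigouvian subsidy equals MEB at Q*: 9.78 + 1.49×14.3956 = 31.2294.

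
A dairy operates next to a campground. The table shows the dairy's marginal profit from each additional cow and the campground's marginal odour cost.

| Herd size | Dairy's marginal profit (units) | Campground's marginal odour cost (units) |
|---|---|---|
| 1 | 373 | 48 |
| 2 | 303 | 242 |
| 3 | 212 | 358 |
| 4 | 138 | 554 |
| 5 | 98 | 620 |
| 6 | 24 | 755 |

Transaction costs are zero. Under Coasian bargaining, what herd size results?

2

Bargaining reaches the level where marginal profit last exceeds marginal odour cost.
That holds through level 2 (303 ≥ 242) but not at 3 (212 < 358).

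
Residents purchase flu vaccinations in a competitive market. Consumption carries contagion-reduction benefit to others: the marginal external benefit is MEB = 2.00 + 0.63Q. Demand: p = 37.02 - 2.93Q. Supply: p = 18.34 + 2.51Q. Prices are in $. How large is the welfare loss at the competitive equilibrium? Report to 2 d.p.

DWL = $1.80

Market equilibrium (private): 18.34 + 2.51Q = 37.02 - 2.93Q → Q_m = 3.4338.
Social marginal benefit = demand + MEB = 39.02 - 2.30Q.
Set SMB = MC: 39.02 - 2.30Q = 18.34 + 2.51Q → Q* = 4.2994.
Height of the DWL triangle at Q_m is SMB(Q_m) − MC(Q_m) = MEB(Q_m) = 4.1633.
DWL = ½ × 0.8656 × 4.1633 = 1.8019.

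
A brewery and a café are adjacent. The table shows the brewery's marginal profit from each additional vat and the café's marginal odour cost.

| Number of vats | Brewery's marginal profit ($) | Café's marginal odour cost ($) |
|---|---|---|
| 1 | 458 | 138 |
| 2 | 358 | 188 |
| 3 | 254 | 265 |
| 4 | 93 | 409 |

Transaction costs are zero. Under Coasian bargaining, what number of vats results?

2

Bargaining reaches the level where marginal profit last exceeds marginal odour cost.
That holds through level 2 (358 ≥ 188) but not at 3 (254 < 265).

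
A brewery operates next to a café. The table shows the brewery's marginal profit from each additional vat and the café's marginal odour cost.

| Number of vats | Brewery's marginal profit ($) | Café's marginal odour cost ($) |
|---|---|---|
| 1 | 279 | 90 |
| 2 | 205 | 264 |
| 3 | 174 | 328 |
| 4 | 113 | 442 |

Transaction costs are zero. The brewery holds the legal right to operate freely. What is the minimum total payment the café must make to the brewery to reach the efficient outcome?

Left alone the brewery would choose level 4 (marginal profit stays positive).
Efficient level: k* = 1 (marginal profit ≥ marginal odour cost through 1).
The café must at least cover the brewery's forgone profit from cutting 4→1: 205 + 174 + 113 = 492.

$492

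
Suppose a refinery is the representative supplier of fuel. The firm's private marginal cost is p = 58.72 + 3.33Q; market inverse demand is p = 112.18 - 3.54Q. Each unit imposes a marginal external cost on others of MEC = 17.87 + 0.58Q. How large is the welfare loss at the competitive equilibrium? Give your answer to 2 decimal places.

DWL = 33.63

Market equilibrium (private): 58.72 + 3.33Q = 112.18 - 3.54Q → Q_m = 7.7817.
Social marginal cost = private MC + MEC = 76.59 + 3.91Q.
Set SMC = demand: 76.59 + 3.91Q = 112.18 - 3.54Q → Q* = 4.7772.
The loss is the area between SMC and demand from Q* to Q_m; with linear curves that's a triangle of height MEC(Q_m).
DWL = ½ × 3.0045 × 22.3834 = 33.6255.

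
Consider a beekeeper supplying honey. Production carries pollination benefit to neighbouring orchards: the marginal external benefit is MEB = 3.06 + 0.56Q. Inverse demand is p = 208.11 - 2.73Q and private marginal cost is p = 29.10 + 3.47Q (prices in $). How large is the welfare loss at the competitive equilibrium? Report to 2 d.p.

DWL = $32.78

Market equilibrium (private): 29.10 + 3.47Q = 208.11 - 2.73Q → Q_m = 28.8726.
Social marginal cost = private MC − MEB = 26.04 + 2.91Q.
Set SMC = demand: 26.04 + 2.91Q = 208.11 - 2.73Q → Q* = 32.2819.
Height of the DWL triangle at Q_m is demand(Q_m) − SMC(Q_m) = MEB(Q_m) = 19.2286.
DWL = ½ × 3.4093 × 19.2286 = 32.7780.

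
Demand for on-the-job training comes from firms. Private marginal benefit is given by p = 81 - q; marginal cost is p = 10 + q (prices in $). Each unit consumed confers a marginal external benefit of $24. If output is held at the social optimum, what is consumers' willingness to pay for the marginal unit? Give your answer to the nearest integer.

Social marginal benefit = demand + MEB = 105 - q.
Set SMB = MC: 105 - q = 10 + q → q* = 47.5000.
Consumer price on the demand curve at q*: 81 − 1×47.5000 = 33.5000.

P = $34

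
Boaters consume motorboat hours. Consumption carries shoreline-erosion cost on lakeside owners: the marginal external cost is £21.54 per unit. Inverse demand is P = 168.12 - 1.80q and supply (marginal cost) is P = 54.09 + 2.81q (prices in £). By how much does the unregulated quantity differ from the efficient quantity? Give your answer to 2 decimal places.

4.67 units

Market equilibrium (private): 54.09 + 2.81q = 168.12 - 1.80q → q_m = 24.7354.
Social marginal benefit = demand − MEC = 146.58 - 1.80q.
Set SMB = MC: 146.58 - 1.80q = 54.09 + 2.81q → q* = 20.0629.
Gap = |24.7354 − 20.0629| = 4.6725.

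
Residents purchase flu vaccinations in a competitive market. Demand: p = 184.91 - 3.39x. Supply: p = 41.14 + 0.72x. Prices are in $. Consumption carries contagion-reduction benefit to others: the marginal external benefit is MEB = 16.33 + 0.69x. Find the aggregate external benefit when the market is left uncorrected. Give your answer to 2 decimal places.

$993.39

Market equilibrium (private): 41.14 + 0.72x = 184.91 - 3.39x → x_m = 34.9805.
Total external benefit = ∫₀^{x_m} (16.33 + 0.69x) dx = 16.33×34.9805 + ½×0.69×34.9805² = 993.3858.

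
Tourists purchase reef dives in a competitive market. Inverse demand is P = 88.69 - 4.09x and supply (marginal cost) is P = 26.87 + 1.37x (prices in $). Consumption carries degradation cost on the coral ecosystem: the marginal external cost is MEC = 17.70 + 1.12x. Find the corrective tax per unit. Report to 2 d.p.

tax = $25.21 per unit

Social marginal benefit = demand − MEC = 70.99 - 5.21x.
Set SMB = MC: 70.99 - 5.21x = 26.87 + 1.37x → x* = 6.7052.
The Pigouvian tax equals MEC at x*: 17.70 + 1.12×6.7052 = 25.2098.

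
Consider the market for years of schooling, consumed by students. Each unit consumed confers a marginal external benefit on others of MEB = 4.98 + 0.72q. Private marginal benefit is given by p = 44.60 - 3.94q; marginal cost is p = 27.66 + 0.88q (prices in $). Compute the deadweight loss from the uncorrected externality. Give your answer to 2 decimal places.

DWL = $6.88

Market equilibrium (private): 27.66 + 0.88q = 44.60 - 3.94q → q_m = 3.5145.
Social marginal benefit = demand + MEB = 49.58 - 3.22q.
Set SMB = MC: 49.58 - 3.22q = 27.66 + 0.88q → q* = 5.3463.
The welfare-loss triangle has base |q_m − q*| and height MEB(q_m) (the vertical gap between SMB and MC is zero at q* and MEB at q_m).
DWL = ½ × 1.8318 × 7.5105 = 6.8789.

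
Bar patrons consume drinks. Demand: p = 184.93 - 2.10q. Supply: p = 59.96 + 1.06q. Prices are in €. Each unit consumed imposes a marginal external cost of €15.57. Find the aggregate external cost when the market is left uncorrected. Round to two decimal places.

Market equilibrium (private): 59.96 + 1.06q = 184.93 - 2.10q → q_m = 39.5475.
Total external cost = MEC × q_m = 15.57 × 39.5475 = 615.7546.

€615.75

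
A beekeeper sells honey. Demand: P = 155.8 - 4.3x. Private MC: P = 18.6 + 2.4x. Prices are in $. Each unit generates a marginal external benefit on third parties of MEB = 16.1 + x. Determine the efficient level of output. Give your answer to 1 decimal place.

x* = 26.9

Social marginal cost = private MC − MEB = 2.5 + 1.4x.
Set SMC = demand: 2.5 + 1.4x = 155.8 - 4.3x → x* = 26.8947.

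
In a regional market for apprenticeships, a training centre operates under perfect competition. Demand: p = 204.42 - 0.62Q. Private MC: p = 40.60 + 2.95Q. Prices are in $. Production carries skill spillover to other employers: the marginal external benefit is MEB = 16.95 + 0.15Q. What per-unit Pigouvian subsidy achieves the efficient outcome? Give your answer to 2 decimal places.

subsidy = $24.88 per unit

Social marginal cost = private MC − MEB = 23.65 + 2.80Q.
Set SMC = demand: 23.65 + 2.80Q = 204.42 - 0.62Q → Q* = 52.8567.
The Pigouvian subsidy equals MEB at Q*: 16.95 + 0.15×52.8567 = 24.8785.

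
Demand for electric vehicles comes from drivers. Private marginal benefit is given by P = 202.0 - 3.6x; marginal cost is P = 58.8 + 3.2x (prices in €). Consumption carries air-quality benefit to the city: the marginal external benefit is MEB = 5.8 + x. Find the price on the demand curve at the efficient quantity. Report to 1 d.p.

P = €109.5

Social marginal benefit = demand + MEB = 207.8 - 2.6x.
Set SMB = MC: 207.8 - 2.6x = 58.8 + 3.2x → x* = 25.6897.
Consumer price on the demand curve at x*: 202.0 − 3.6×25.6897 = 109.5171.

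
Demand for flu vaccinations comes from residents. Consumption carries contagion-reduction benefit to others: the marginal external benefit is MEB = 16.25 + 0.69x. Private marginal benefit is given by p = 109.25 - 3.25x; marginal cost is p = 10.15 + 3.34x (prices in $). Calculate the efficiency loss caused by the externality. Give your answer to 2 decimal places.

Market equilibrium (private): 10.15 + 3.34x = 109.25 - 3.25x → x_m = 15.0379.
Social marginal benefit = demand + MEB = 125.50 - 2.56x.
Set SMB = MC: 125.50 - 2.56x = 10.15 + 3.34x → x* = 19.5508.
Height of the DWL triangle at x_m is SMB(x_m) − MC(x_m) = MEB(x_m) = 26.6262.
DWL = ½ × 4.5129 × 26.6262 = 60.0807.

DWL = $60.08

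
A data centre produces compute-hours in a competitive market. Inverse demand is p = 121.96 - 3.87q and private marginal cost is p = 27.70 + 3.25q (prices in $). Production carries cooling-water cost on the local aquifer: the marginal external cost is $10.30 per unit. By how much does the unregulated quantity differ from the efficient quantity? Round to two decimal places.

1.45 units

Market equilibrium (private): 27.70 + 3.25q = 121.96 - 3.87q → q_m = 13.2388.
Social marginal cost = private MC + MEC = 38.00 + 3.25q.
Set SMC = demand: 38.00 + 3.25q = 121.96 - 3.87q → q* = 11.7921.
Gap = |13.2388 − 11.7921| = 1.4467.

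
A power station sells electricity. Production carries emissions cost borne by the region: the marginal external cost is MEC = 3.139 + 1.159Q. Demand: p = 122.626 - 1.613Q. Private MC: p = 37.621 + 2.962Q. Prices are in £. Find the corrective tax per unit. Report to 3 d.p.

Social marginal cost = private MC + MEC = 40.760 + 4.121Q.
Set SMC = demand: 40.760 + 4.121Q = 122.626 - 1.613Q → Q* = 14.2773.
The Pigouvian tax equals MEC at Q*: 3.139 + 1.159×14.2773 = 19.6864.

tax = £19.686 per unit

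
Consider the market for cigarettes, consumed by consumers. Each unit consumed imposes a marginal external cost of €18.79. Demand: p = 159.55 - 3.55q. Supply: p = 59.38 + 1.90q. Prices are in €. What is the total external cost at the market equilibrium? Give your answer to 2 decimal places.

€345.36

Market equilibrium (private): 59.38 + 1.90q = 159.55 - 3.55q → q_m = 18.3798.
Total external cost = MEC × q_m = 18.79 × 18.3798 = 345.3564.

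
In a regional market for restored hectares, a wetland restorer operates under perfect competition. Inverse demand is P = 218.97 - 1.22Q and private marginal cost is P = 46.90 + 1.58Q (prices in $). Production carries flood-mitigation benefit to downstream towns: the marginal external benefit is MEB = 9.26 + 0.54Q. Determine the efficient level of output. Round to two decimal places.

Social marginal cost = private MC − MEB = 37.64 + 1.04Q.
Set SMC = demand: 37.64 + 1.04Q = 218.97 - 1.22Q → Q* = 80.2345.

Q* = 80.23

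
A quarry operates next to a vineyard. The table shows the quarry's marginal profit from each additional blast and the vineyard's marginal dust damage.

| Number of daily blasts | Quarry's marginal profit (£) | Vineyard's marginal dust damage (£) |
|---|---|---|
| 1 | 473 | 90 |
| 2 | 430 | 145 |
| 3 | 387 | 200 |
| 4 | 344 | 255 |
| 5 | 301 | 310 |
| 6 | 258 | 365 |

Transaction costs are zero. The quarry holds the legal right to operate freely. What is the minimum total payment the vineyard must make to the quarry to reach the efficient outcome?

£559

Left alone the quarry would choose level 6 (marginal profit stays positive).
Efficient level: k* = 4 (marginal profit ≥ marginal dust damage through 4).
The vineyard must at least cover the quarry's forgone profit from cutting 6→4: 301 + 258 = 559.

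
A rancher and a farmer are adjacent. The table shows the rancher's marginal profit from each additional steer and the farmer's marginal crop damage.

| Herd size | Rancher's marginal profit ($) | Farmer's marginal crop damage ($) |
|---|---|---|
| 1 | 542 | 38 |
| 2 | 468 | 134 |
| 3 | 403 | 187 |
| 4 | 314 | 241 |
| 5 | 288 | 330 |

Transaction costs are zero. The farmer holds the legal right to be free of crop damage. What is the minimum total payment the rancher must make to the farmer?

$600

Efficient level: marginal profit ≥ marginal crop damage through level 4, so k* = 4.
With the farmer holding the right, the rancher must at least compensate total damage at k*: 38 + 134 + 187 + 241 = 600.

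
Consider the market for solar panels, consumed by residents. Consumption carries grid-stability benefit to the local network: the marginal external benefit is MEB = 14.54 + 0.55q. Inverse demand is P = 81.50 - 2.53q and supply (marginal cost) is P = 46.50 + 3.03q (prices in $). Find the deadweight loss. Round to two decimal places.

Market equilibrium (private): 46.50 + 3.03q = 81.50 - 2.53q → q_m = 6.2950.
Social marginal benefit = demand + MEB = 96.04 - 1.98q.
Set SMB = MC: 96.04 - 1.98q = 46.50 + 3.03q → q* = 9.8882.
Between q* and q_m the wedge SMB − MC runs linearly from 0 to MEB(q_m), so the loss is a triangle.
DWL = ½ × 3.5932 × 18.0022 = 32.3428.

DWL = $32.34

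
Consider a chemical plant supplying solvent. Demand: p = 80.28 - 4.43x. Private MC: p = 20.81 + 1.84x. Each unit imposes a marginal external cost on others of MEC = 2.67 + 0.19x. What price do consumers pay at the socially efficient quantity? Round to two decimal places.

P = 41.33

Social marginal cost = private MC + MEC = 23.48 + 2.03x.
Set SMC = demand: 23.48 + 2.03x = 80.28 - 4.43x → x* = 8.7926.
Consumer price on the demand curve at x*: 80.28 − 4.43×8.7926 = 41.3288.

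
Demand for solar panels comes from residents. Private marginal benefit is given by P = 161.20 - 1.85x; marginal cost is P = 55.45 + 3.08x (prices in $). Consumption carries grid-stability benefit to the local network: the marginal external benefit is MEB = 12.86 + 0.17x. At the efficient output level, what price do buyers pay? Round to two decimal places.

Social marginal benefit = demand + MEB = 174.06 - 1.68x.
Set SMB = MC: 174.06 - 1.68x = 55.45 + 3.08x → x* = 24.9181.
Consumer price on the demand curve at x*: 161.20 − 1.85×24.9181 = 115.1015.

P = $115.10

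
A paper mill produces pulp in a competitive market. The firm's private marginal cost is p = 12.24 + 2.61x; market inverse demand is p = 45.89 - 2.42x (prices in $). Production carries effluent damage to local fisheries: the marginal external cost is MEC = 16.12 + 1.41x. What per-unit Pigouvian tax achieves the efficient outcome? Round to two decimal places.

tax = $19.96 per unit

Social marginal cost = private MC + MEC = 28.36 + 4.02x.
Set SMC = demand: 28.36 + 4.02x = 45.89 - 2.42x → x* = 2.7220.
The Pigouvian tax equals MEC at x*: 16.12 + 1.41×2.7220 = 19.9580.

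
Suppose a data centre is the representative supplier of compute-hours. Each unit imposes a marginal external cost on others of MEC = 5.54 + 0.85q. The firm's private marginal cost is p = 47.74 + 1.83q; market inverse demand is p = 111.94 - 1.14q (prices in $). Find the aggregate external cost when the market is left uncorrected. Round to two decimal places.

Market equilibrium (private): 47.74 + 1.83q = 111.94 - 1.14q → q_m = 21.6162.
Total external cost = ∫₀^{q_m} (5.54 + 0.85q) dq = 5.54×21.6162 + ½×0.85×21.6162² = 318.3393.

$318.34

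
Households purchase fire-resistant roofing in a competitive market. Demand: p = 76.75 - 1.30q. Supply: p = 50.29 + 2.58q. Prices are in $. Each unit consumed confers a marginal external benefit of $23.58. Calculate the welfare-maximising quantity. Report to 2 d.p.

q* = 12.90

Social marginal benefit = demand + MEB = 100.33 - 1.30q.
Set SMB = MC: 100.33 - 1.30q = 50.29 + 2.58q → q* = 12.8969.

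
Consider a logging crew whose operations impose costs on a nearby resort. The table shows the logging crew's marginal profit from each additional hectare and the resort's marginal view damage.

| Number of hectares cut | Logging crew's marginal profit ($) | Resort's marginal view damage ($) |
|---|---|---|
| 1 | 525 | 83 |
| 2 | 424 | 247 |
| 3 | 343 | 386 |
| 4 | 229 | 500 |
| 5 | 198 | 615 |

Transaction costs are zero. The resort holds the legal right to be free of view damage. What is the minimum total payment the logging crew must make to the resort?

Efficient level: marginal profit ≥ marginal view damage through level 2, so k* = 2.
With the resort holding the right, the logging crew must at least compensate total damage at k*: 83 + 247 = 330.

$330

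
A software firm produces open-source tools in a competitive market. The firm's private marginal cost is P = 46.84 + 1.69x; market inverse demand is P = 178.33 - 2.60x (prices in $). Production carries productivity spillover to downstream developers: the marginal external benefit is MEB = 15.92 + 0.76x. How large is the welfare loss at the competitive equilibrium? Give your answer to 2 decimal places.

Market equilibrium (private): 46.84 + 1.69x = 178.33 - 2.60x → x_m = 30.6503.
Social marginal cost = private MC − MEB = 30.92 + 0.93x.
Set SMC = demand: 30.92 + 0.93x = 178.33 - 2.60x → x* = 41.7592.
Between x* and x_m the wedge demand − SMC runs linearly from 0 to MEB(x_m), so the loss is a triangle.
DWL = ½ × 11.1089 × 39.2143 = 217.8139.

DWL = $217.81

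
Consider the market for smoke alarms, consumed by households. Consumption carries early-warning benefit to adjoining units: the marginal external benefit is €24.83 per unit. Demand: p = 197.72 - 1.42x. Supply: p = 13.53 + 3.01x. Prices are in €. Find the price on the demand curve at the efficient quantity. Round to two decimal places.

Social marginal benefit = demand + MEB = 222.55 - 1.42x.
Set SMB = MC: 222.55 - 1.42x = 13.53 + 3.01x → x* = 47.1828.
Consumer price on the demand curve at x*: 197.72 − 1.42×47.1828 = 130.7204.

P = €130.72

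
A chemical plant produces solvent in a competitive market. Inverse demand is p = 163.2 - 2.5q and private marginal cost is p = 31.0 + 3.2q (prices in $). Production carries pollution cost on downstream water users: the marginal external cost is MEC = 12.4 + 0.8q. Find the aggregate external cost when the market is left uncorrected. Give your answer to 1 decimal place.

Market equilibrium (private): 31.0 + 3.2q = 163.2 - 2.5q → q_m = 23.1930.
Total external cost = ∫₀^{q_m} (12.4 + 0.8q) dq = 12.4×23.1930 + ½×0.8×23.1930² = 502.7593.

$502.8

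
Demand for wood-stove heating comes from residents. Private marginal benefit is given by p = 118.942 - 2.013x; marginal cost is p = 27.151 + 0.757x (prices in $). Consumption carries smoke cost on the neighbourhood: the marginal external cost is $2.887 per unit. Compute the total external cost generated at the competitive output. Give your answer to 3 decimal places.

$95.668

Market equilibrium (private): 27.151 + 0.757x = 118.942 - 2.013x → x_m = 33.1375.
Total external cost = MEC × x_m = 2.887 × 33.1375 = 95.6680.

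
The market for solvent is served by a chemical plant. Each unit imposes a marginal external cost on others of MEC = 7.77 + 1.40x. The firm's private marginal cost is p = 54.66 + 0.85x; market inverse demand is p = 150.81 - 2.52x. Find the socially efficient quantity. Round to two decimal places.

x* = 18.53

Social marginal cost = private MC + MEC = 62.43 + 2.25x.
Set SMC = demand: 62.43 + 2.25x = 150.81 - 2.52x → x* = 18.5283.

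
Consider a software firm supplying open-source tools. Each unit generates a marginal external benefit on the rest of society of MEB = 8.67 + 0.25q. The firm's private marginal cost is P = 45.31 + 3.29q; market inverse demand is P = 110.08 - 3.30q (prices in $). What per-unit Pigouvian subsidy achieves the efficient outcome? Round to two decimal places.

subsidy = $11.57 per unit

Social marginal cost = private MC − MEB = 36.64 + 3.04q.
Set SMC = demand: 36.64 + 3.04q = 110.08 - 3.30q → q* = 11.5836.
The Pigouvian subsidy equals MEB at q*: 8.67 + 0.25×11.5836 = 11.5659.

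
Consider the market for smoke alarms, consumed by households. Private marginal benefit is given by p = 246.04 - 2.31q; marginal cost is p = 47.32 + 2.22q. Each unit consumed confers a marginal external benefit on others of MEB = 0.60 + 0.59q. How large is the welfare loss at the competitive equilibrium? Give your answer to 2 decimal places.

DWL = 89.00

Market equilibrium (private): 47.32 + 2.22q = 246.04 - 2.31q → q_m = 43.8675.
Social marginal benefit = demand + MEB = 246.64 - 1.72q.
Set SMB = MC: 246.64 - 1.72q = 47.32 + 2.22q → q* = 50.5888.
Height of the DWL triangle at q_m is SMB(q_m) − MC(q_m) = MEB(q_m) = 26.4819.
DWL = ½ × 6.7213 × 26.4819 = 88.9964.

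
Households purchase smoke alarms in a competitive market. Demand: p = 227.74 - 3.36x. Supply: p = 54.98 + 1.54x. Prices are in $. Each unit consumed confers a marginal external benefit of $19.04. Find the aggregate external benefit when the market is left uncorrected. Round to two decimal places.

Market equilibrium (private): 54.98 + 1.54x = 227.74 - 3.36x → x_m = 35.2571.
Total external benefit = MEB × x_m = 19.04 × 35.2571 = 671.2952.

$671.30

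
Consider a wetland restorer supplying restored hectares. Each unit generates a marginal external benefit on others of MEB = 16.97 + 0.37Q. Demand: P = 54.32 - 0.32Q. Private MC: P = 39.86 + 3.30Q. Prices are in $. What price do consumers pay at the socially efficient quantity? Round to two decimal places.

P = $51.23

Social marginal cost = private MC − MEB = 22.89 + 2.93Q.
Set SMC = demand: 22.89 + 2.93Q = 54.32 - 0.32Q → Q* = 9.6708.
Consumer price on the demand curve at Q*: 54.32 − 0.32×9.6708 = 51.2253.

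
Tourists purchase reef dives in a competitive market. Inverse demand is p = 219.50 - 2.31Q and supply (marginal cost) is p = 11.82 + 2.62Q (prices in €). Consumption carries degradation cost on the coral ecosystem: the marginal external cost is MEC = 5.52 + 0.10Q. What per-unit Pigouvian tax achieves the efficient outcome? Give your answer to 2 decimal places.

Social marginal benefit = demand − MEC = 213.98 - 2.41Q.
Set SMB = MC: 213.98 - 2.41Q = 11.82 + 2.62Q → Q* = 40.1909.
The Pigouvian tax equals MEC at Q*: 5.52 + 0.10×40.1909 = 9.5391.

tax = €9.54 per unit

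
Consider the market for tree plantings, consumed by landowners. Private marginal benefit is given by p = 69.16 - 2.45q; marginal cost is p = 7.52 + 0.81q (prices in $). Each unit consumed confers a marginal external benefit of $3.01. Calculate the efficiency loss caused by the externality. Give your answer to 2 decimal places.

Market equilibrium (private): 7.52 + 0.81q = 69.16 - 2.45q → q_m = 18.9080.
Social marginal benefit = demand + MEB = 72.17 - 2.45q.
Set SMB = MC: 72.17 - 2.45q = 7.52 + 0.81q → q* = 19.8313.
The loss is the area between SMB and MC from q* to q_m; with linear curves that's a triangle of height MEB(q_m).
DWL = ½ × 0.9233 × 3.0100 = 1.3896.

DWL = $1.39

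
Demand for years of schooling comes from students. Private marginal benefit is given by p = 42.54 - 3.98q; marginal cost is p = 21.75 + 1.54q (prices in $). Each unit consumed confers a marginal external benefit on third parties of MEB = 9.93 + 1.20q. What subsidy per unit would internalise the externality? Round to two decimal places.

subsidy = $18.46 per unit

Social marginal benefit = demand + MEB = 52.47 - 2.78q.
Set SMB = MC: 52.47 - 2.78q = 21.75 + 1.54q → q* = 7.1111.
The Pigouvian subsidy equals MEB at q*: 9.93 + 1.20×7.1111 = 18.4633.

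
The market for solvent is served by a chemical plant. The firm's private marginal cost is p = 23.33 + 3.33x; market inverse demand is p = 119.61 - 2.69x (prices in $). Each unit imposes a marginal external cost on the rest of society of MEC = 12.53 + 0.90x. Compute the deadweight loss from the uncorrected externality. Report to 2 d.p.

Market equilibrium (private): 23.33 + 3.33x = 119.61 - 2.69x → x_m = 15.9934.
Social marginal cost = private MC + MEC = 35.86 + 4.23x.
Set SMC = demand: 35.86 + 4.23x = 119.61 - 2.69x → x* = 12.1026.
Between x* and x_m the wedge SMC − demand runs linearly from 0 to MEC(x_m), so the loss is a triangle.
DWL = ½ × 3.8908 × 26.9240 = 52.3779.

DWL = $52.38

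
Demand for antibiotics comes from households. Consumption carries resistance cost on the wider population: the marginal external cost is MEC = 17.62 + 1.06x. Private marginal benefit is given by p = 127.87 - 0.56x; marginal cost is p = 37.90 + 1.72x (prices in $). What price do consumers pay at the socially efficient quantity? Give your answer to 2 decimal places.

Social marginal benefit = demand − MEC = 110.25 - 1.62x.
Set SMB = MC: 110.25 - 1.62x = 37.90 + 1.72x → x* = 21.6617.
Consumer price on the demand curve at x*: 127.87 − 0.56×21.6617 = 115.7394.

P = $115.74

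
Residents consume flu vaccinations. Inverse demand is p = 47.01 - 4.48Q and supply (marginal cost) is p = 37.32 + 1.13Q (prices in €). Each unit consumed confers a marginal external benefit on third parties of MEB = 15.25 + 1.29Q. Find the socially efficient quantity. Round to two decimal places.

Social marginal benefit = demand + MEB = 62.26 - 3.19Q.
Set SMB = MC: 62.26 - 3.19Q = 37.32 + 1.13Q → Q* = 5.7731.

Q* = 5.77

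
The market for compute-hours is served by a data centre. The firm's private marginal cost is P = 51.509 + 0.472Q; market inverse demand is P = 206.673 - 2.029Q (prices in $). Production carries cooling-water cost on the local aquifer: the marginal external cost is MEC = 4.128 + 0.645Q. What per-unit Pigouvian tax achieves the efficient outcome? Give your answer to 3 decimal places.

Social marginal cost = private MC + MEC = 55.637 + 1.117Q.
Set SMC = demand: 55.637 + 1.117Q = 206.673 - 2.029Q → Q* = 48.0089.
The Pigouvian tax equals MEC at Q*: 4.128 + 0.645×48.0089 = 35.0937.

tax = $35.094 per unit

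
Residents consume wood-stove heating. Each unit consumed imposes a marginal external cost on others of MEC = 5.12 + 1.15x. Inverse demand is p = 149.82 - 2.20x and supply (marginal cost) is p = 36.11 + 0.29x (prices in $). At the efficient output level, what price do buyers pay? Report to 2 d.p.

P = $84.19

Social marginal benefit = demand − MEC = 144.70 - 3.35x.
Set SMB = MC: 144.70 - 3.35x = 36.11 + 0.29x → x* = 29.8324.
Consumer price on the demand curve at x*: 149.82 − 2.20×29.8324 = 84.1887.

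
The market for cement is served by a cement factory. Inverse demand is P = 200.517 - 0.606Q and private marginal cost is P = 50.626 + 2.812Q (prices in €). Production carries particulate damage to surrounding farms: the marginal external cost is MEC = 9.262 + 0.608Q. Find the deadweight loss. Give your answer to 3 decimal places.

Market equilibrium (private): 50.626 + 2.812Q = 200.517 - 0.606Q → Q_m = 43.8534.
Social marginal cost = private MC + MEC = 59.888 + 3.420Q.
Set SMC = demand: 59.888 + 3.420Q = 200.517 - 0.606Q → Q* = 34.9302.
Height of the DWL triangle at Q_m is SMC(Q_m) − demand(Q_m) = MEC(Q_m) = 35.9249.
DWL = ½ × 8.9232 × 35.9249 = 160.2825.

DWL = €160.283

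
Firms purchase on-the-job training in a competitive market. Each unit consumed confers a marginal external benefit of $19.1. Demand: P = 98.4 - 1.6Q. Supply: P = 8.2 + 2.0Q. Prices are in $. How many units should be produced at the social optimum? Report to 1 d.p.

Q* = 30.4

Social marginal benefit = demand + MEB = 117.5 - 1.6Q.
Set SMB = MC: 117.5 - 1.6Q = 8.2 + 2.0Q → Q* = 30.3611.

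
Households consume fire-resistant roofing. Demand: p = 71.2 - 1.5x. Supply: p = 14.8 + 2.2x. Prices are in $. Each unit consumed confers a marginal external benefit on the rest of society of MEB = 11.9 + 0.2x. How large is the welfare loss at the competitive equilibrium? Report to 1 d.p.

DWL = $31.9

Market equilibrium (private): 14.8 + 2.2x = 71.2 - 1.5x → x_m = 15.2432.
Social marginal benefit = demand + MEB = 83.1 - 1.3x.
Set SMB = MC: 83.1 - 1.3x = 14.8 + 2.2x → x* = 19.5143.
The welfare-loss triangle has base |x_m − x*| and height MEB(x_m) (the vertical gap between SMB and MC is zero at x* and MEB at x_m).
DWL = ½ × 4.2711 × 14.9486 = 31.9235.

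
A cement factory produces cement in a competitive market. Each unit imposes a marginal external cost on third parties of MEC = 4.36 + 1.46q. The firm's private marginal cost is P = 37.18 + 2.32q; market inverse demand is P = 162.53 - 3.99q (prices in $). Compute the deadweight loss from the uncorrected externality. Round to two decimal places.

Market equilibrium (private): 37.18 + 2.32q = 162.53 - 3.99q → q_m = 19.8653.
Social marginal cost = private MC + MEC = 41.54 + 3.78q.
Set SMC = demand: 41.54 + 3.78q = 162.53 - 3.99q → q* = 15.5714.
Height of the DWL triangle at q_m is SMC(q_m) − demand(q_m) = MEC(q_m) = 33.3633.
DWL = ½ × 4.2939 × 33.3633 = 71.6293.

DWL = $71.63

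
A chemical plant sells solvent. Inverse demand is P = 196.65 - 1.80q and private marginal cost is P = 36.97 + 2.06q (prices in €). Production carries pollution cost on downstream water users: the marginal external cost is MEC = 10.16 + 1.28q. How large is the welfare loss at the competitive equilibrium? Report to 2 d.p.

DWL = €387.45

Market equilibrium (private): 36.97 + 2.06q = 196.65 - 1.80q → q_m = 41.3679.
Social marginal cost = private MC + MEC = 47.13 + 3.34q.
Set SMC = demand: 47.13 + 3.34q = 196.65 - 1.80q → q* = 29.0895.
The loss is the area between SMC and demand from q* to q_m; with linear curves that's a triangle of height MEC(q_m).
DWL = ½ × 12.2784 × 63.1109 = 387.4504.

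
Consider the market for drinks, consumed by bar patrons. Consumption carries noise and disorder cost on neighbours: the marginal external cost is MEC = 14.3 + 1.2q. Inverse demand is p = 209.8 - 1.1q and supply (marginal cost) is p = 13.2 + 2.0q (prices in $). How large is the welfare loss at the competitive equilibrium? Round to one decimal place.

DWL = $950.3

Market equilibrium (private): 13.2 + 2.0q = 209.8 - 1.1q → q_m = 63.4194.
Social marginal benefit = demand − MEC = 195.5 - 2.3q.
Set SMB = MC: 195.5 - 2.3q = 13.2 + 2.0q → q* = 42.3953.
Height of the DWL triangle at q_m is MC(q_m) − SMB(q_m) = MEC(q_m) = 90.4032.
DWL = ½ × 21.0241 × 90.4032 = 950.3230.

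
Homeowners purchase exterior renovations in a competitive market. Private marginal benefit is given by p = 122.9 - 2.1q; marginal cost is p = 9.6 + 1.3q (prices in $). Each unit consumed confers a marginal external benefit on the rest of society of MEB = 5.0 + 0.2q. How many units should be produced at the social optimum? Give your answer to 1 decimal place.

Social marginal benefit = demand + MEB = 127.9 - 1.9q.
Set SMB = MC: 127.9 - 1.9q = 9.6 + 1.3q → q* = 36.9688.

q* = 37.0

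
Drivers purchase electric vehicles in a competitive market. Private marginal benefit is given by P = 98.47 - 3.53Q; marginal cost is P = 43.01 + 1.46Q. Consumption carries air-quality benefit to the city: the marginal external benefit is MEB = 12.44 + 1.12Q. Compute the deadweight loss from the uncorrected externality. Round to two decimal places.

DWL = 80.03

Market equilibrium (private): 43.01 + 1.46Q = 98.47 - 3.53Q → Q_m = 11.1142.
Social marginal benefit = demand + MEB = 110.91 - 2.41Q.
Set SMB = MC: 110.91 - 2.41Q = 43.01 + 1.46Q → Q* = 17.5452.
The welfare-loss triangle has base |Q_m − Q*| and height MEB(Q_m) (the vertical gap between SMB and MC is zero at Q* and MEB at Q_m).
DWL = ½ × 6.4310 × 24.8879 = 80.0270.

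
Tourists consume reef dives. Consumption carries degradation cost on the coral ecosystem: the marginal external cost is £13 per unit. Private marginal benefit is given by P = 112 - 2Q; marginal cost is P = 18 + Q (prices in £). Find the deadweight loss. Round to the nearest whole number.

Market equilibrium (private): 18 + Q = 112 - 2Q → Q_m = 31.3333.
Social marginal benefit = demand − MEC = 99 - 2Q.
Set SMB = MC: 99 - 2Q = 18 + Q → Q* = 27.0000.
The loss is the area between SMB and MC from Q* to Q_m; with linear curves that's a triangle of height MEC(Q_m).
DWL = ½ × 4.3333 × 13.0000 = 28.1665.

DWL = £28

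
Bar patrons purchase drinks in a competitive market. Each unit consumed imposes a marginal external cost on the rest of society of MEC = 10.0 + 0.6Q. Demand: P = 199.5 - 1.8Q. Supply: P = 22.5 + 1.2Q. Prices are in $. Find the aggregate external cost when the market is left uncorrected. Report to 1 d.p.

Market equilibrium (private): 22.5 + 1.2Q = 199.5 - 1.8Q → Q_m = 59.0000.
Total external cost = ∫₀^{Q_m} (10.0 + 0.6Q) dQ = 10.0×59.0000 + ½×0.6×59.0000² = 1634.3000.

$1634.3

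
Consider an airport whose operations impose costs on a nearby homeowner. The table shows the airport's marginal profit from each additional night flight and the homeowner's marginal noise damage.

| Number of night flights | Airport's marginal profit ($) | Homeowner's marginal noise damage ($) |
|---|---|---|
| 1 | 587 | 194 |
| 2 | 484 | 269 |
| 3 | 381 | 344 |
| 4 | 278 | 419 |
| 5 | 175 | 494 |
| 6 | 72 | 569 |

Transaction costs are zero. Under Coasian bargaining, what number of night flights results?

3

Bargaining reaches the level where marginal profit last exceeds marginal noise damage.
That holds through level 3 (381 ≥ 344) but not at 4 (278 < 419).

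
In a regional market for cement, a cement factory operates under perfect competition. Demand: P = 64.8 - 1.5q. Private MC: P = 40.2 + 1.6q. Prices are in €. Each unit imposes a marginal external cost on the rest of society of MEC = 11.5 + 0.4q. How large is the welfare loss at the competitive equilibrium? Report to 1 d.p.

Market equilibrium (private): 40.2 + 1.6q = 64.8 - 1.5q → q_m = 7.9355.
Social marginal cost = private MC + MEC = 51.7 + 2.0q.
Set SMC = demand: 51.7 + 2.0q = 64.8 - 1.5q → q* = 3.7429.
The welfare-loss triangle has base |q_m − q*| and height MEC(q_m) (the vertical gap between SMC and demand is zero at q* and MEC at q_m).
DWL = ½ × 4.1926 × 14.6742 = 30.7615.

DWL = €30.8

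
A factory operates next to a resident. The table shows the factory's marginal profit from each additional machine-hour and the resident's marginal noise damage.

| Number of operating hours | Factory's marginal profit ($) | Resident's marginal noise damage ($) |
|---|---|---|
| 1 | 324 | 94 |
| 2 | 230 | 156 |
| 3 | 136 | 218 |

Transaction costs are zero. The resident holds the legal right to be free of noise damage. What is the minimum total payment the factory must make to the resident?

Efficient level: marginal profit ≥ marginal noise damage through level 2, so k* = 2.
With the resident holding the right, the factory must at least compensate total damage at k*: 94 + 156 = 250.

$250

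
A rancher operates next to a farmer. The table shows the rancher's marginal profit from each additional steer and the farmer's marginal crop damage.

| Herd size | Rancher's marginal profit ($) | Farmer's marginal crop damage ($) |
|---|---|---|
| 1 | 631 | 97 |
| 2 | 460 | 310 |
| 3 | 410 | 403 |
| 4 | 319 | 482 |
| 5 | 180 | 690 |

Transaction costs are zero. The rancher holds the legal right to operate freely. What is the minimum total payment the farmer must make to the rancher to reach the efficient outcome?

Left alone the rancher would choose level 5 (marginal profit stays positive).
Efficient level: k* = 3 (marginal profit ≥ marginal crop damage through 3).
The farmer must at least cover the rancher's forgone profit from cutting 5→3: 319 + 180 = 499.

$499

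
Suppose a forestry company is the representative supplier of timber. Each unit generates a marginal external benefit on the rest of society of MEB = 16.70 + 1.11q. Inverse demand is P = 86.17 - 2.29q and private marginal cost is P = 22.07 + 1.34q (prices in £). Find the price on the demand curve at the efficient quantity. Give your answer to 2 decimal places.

P = £12.74

Social marginal cost = private MC − MEB = 5.37 + 0.23q.
Set SMC = demand: 5.37 + 0.23q = 86.17 - 2.29q → q* = 32.0635.
Consumer price on the demand curve at q*: 86.17 − 2.29×32.0635 = 12.7446.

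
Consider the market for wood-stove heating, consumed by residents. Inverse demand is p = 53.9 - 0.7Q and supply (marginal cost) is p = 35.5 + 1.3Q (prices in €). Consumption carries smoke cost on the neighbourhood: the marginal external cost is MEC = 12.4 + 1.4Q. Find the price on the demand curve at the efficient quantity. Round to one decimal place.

Social marginal benefit = demand − MEC = 41.5 - 2.1Q.
Set SMB = MC: 41.5 - 2.1Q = 35.5 + 1.3Q → Q* = 1.7647.
Consumer price on the demand curve at Q*: 53.9 − 0.7×1.7647 = 52.6647.

P = €52.7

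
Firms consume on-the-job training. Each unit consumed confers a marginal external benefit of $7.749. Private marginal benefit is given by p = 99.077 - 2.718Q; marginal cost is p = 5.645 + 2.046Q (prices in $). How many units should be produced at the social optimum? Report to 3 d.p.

Q* = 21.239

Social marginal benefit = demand + MEB = 106.826 - 2.718Q.
Set SMB = MC: 106.826 - 2.718Q = 5.645 + 2.046Q → Q* = 21.2387.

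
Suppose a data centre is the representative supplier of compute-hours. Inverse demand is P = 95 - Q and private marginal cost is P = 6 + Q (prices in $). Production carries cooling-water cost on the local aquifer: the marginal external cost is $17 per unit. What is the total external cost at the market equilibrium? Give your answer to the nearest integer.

$757

Market equilibrium (private): 6 + Q = 95 - Q → Q_m = 44.5000.
Total external cost = MEC × Q_m = 17 × 44.5000 = 756.5000.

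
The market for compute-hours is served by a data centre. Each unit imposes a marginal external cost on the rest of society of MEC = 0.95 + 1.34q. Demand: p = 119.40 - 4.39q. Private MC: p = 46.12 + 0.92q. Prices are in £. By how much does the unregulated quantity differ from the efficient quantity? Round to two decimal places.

Market equilibrium (private): 46.12 + 0.92q = 119.40 - 4.39q → q_m = 13.8004.
Social marginal cost = private MC + MEC = 47.07 + 2.26q.
Set SMC = demand: 47.07 + 2.26q = 119.40 - 4.39q → q* = 10.8767.
Gap = |13.8004 − 10.8767| = 2.9237.

2.92 units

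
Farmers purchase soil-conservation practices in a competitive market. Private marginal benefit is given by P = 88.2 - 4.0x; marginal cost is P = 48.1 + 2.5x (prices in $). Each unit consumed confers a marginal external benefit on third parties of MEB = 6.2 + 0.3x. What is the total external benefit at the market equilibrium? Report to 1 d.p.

$44.0

Market equilibrium (private): 48.1 + 2.5x = 88.2 - 4.0x → x_m = 6.1692.
Total external benefit = ∫₀^{x_m} (6.2 + 0.3x) dx = 6.2×6.1692 + ½×0.3×6.1692² = 43.9579.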